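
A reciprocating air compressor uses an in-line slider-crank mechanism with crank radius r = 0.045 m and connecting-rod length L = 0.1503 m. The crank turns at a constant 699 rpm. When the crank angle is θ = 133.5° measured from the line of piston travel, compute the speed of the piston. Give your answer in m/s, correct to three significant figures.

1.88

ω = 2π·699/60 = 73.2 rad/s
For an in-line slider-crank, x = r cosθ + √(L² − r² sin²θ), so v = −rω sinθ·[1 + r cosθ/√(L² − r² sin²θ)].
With r = 0.045 m, L = 0.1503 m, θ = 133.5°: √(L² − r² sin²θ) = 0.14671 m.
v = −0.045·73.2·0.72537·[1 + 0.045·-0.68835/0.14671] = -1.8849 m/s.
|v| = 1.8849 m/s.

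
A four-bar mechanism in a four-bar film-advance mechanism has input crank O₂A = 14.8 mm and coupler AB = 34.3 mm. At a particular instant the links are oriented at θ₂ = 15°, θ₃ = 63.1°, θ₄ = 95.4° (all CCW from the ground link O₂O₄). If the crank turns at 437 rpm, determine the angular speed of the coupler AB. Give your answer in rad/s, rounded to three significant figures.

36.4

ω₂ = 45.76 rad/s (from 437 rpm).
Differentiating the loop-closure r₂e^{iθ₂}+r₃e^{iθ₃}=r₁+r₄e^{iθ₄} gives r₂ω₂e^{iθ₂}+r₃ω₃e^{iθ₃}=r₄ω₄e^{iθ₄}.
Eliminating the other unknown: ω₃ = r₂ω₂ sin(θ₄−θ₂) / [r₃ sin(θ₃−θ₄)].
Numerator sine = +0.98600; denominator sine = -0.53435.
Result = 0.0148·45.76·(+0.98600) / (0.0343·(-0.53435)) = -36.436 rad/s; magnitude 36.436 rad/s.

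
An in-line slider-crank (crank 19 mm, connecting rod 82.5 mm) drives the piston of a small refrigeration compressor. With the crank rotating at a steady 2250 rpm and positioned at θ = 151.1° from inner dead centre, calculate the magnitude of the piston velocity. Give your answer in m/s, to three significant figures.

ω = 2π·2250/60 = 235.6 rad/s
For an in-line slider-crank, x = r cosθ + √(L² − r² sin²θ), so v = −rω sinθ·[1 + r cosθ/√(L² − r² sin²θ)].
With r = 0.019 m, L = 0.0825 m, θ = 151.1°: √(L² − r² sin²θ) = 0.081987 m.
v = −0.019·235.6·0.48328·[1 + 0.019·-0.87546/0.081987] = -1.7246 m/s.
|v| = 1.7246 m/s.

1.72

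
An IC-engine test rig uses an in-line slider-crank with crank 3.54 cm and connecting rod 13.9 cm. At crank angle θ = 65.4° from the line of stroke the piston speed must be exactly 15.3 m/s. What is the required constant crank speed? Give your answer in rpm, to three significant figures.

4090

For an in-line slider-crank, |v_piston| = rω|sinθ|·[1 + r cosθ/√(L² − r² sin²θ)].
With r = 0.0354 m, L = 0.139 m, θ = 65.4°: the bracketed kinematic factor |dx/dθ| = 0.035695 m.
ω = v/|dx/dθ| = 15.3/0.035695 = 428.64 rad/s.
N = 60ω/(2π) = 4093.2 rpm.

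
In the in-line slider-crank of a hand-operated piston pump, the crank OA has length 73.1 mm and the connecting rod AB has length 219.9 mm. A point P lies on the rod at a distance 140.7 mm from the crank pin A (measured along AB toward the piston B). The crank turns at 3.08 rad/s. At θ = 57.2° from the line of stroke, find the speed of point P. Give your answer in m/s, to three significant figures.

ω = 3.08 rad/s.  Crank-pin speed |V_A| = rω = 0.22515 m/s, perpendicular to OA.
Rod angle: sinφ = −(r/L) sinθ ⇒ φ = -16.226°; ω_rod = −rω cosθ/√(L²−r²sin²θ) = -0.57765 rad/s.
V_P = V_A + ω_rod × AP, with AP = 0.1407 m along the rod.
Components: V_Px = −rω sinθ − a·ω_rod·sinφ = -0.21196 m/s;  V_Py = rω cosθ + a·ω_rod·cosφ = +0.043927 m/s.
|V_P| = √(V_Px² + V_Py²) = 0.21647 m/s.

0.216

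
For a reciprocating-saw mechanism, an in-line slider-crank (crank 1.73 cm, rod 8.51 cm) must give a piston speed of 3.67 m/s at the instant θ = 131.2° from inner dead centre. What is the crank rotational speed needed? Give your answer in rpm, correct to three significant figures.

3110

For an in-line slider-crank, |v_piston| = rω|sinθ|·[1 + r cosθ/√(L² − r² sin²θ)].
With r = 0.0173 m, L = 0.0851 m, θ = 131.2°: the bracketed kinematic factor |dx/dθ| = 0.011253 m.
ω = v/|dx/dθ| = 3.67/0.011253 = 326.13 rad/s.
N = 60ω/(2π) = 3114.4 rpm.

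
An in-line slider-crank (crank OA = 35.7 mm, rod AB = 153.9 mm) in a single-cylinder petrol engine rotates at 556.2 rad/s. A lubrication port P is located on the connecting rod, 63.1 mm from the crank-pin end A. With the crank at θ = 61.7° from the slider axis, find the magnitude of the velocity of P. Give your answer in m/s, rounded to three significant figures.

ω = 556.2 rad/s.  Crank-pin speed |V_A| = rω = 19.856 m/s, perpendicular to OA.
Rod angle: sinφ = −(r/L) sinθ ⇒ φ = -11.785°; ω_rod = −rω cosθ/√(L²−r²sin²θ) = -62.485 rad/s.
V_P = V_A + ω_rod × AP, with AP = 0.0631 m along the rod.
Components: V_Px = −rω sinθ − a·ω_rod·sinφ = -18.288 m/s;  V_Py = rω cosθ + a·ω_rod·cosφ = +5.554 m/s.
|V_P| = √(V_Px² + V_Py²) = 19.113 m/s.

19.1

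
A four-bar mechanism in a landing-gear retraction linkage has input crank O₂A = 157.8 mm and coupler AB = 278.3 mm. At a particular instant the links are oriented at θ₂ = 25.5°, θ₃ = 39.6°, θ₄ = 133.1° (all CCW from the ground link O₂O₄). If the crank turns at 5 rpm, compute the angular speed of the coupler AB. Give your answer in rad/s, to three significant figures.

0.284

ω₂ = 0.5236 rad/s (from 5 rpm).
Differentiating the loop-closure r₂e^{iθ₂}+r₃e^{iθ₃}=r₁+r₄e^{iθ₄} gives r₂ω₂e^{iθ₂}+r₃ω₃e^{iθ₃}=r₄ω₄e^{iθ₄}.
Eliminating the other unknown: ω₃ = r₂ω₂ sin(θ₄−θ₂) / [r₃ sin(θ₃−θ₄)].
Numerator sine = +0.95319; denominator sine = -0.99813.
Result = 0.1578·0.5236·(+0.95319) / (0.2783·(-0.99813)) = -0.28352 rad/s; magnitude 0.28352 rad/s.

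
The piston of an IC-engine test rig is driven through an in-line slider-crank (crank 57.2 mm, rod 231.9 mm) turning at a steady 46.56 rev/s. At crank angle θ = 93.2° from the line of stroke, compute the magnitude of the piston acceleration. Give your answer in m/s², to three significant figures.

1510

ω = 2π·46.6 = 292.5 rad/s
x(θ) = r cosθ + √(L² − r² sin²θ); with ω constant, a = ω²·d²x/dθ².
d²x/dθ² = −r cosθ − r²(cos2θ)/√u − r⁴ sin²2θ/(4u^{3/2}),  u = L² − r² sin²θ = 0.050516 m².
Substituting r = 0.0572 m, L = 0.2319 m, θ = 93.2°: d²x/dθ² = +0.017657 m.
a = ω²·d²x/dθ² = (292.5)²·(+0.017657) = +1511.1 m/s²;  |a| = 1511.1 m/s².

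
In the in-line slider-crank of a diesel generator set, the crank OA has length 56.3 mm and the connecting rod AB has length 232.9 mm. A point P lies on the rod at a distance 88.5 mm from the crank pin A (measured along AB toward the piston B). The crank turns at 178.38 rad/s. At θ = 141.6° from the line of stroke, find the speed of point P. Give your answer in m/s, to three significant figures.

7.57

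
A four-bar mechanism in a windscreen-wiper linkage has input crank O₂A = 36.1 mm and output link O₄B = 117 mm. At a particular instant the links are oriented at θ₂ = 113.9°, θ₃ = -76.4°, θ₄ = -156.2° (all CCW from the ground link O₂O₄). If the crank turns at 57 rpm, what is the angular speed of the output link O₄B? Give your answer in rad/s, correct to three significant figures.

ω₂ = 5.969 rad/s (from 57 rpm).
Differentiating the loop-closure r₂e^{iθ₂}+r₃e^{iθ₃}=r₁+r₄e^{iθ₄} gives r₂ω₂e^{iθ₂}+r₃ω₃e^{iθ₃}=r₄ω₄e^{iθ₄}.
Eliminating the other unknown: ω₄ = r₂ω₂ sin(θ₂−θ₃) / [r₄ sin(θ₄−θ₃)].
Numerator sine = -0.17880; denominator sine = -0.98420.
Result = 0.0361·5.969·(-0.17880) / (0.117·(-0.98420)) = +0.33459 rad/s; magnitude 0.33459 rad/s.

0.335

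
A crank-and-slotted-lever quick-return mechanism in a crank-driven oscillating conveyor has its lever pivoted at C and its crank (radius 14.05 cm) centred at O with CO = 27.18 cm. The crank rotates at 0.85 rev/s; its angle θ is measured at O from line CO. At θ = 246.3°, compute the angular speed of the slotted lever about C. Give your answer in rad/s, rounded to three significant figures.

ω = 5.341 rad/s (from 0.85 rev/s).
Crank pin A relative to C: A = (d + r cosθ, r sinθ); lever angle φ = atan2(r sinθ, d + r cosθ).
Differentiating tanφ: φ̇ = rω(d cosθ + r)/(d² + r² + 2dr cosθ).
d² + r² + 2dr cosθ = |CA|² = 0.0629164 m²;  d cosθ + r = +0.031251 m.
|ω_lever| = |0.1405·5.341·+0.031251| / 0.0629164 = 0.37271 rad/s.

0.373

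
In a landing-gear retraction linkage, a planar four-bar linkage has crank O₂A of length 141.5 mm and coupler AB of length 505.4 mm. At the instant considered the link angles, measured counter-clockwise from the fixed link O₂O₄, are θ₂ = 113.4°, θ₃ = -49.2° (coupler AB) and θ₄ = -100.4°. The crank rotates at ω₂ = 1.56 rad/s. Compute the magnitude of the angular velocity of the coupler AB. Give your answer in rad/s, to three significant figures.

0.312

ω₂ = 1.56 rad/s
Differentiating the loop-closure r₂e^{iθ₂}+r₃e^{iθ₃}=r₁+r₄e^{iθ₄} gives r₂ω₂e^{iθ₂}+r₃ω₃e^{iθ₃}=r₄ω₄e^{iθ₄}.
Eliminating the other unknown: ω₃ = r₂ω₂ sin(θ₄−θ₂) / [r₃ sin(θ₃−θ₄)].
Numerator sine = +0.55630; denominator sine = +0.77934.
Result = 0.1415·1.56·(+0.55630) / (0.5054·(+0.77934)) = +0.31176 rad/s; magnitude 0.31176 rad/s.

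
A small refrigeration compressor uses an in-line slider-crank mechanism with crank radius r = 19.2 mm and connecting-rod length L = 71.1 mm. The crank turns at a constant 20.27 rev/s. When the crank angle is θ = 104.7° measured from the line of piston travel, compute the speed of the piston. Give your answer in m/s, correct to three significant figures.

2.20

ω = 2π·20.3 = 127.4 rad/s
For an in-line slider-crank, x = r cosθ + √(L² − r² sin²θ), so v = −rω sinθ·[1 + r cosθ/√(L² − r² sin²θ)].
With r = 0.0192 m, L = 0.0711 m, θ = 104.7°: √(L² − r² sin²θ) = 0.068632 m.
v = −0.0192·127.4·0.96727·[1 + 0.0192·-0.25376/0.068632] = -2.1974 m/s.
|v| = 2.1974 m/s.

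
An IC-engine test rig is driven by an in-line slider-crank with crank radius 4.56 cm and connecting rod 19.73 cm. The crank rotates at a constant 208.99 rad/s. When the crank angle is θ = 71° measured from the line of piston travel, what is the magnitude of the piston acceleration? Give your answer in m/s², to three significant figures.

ω = 209 rad/s
x(θ) = r cosθ + √(L² − r² sin²θ); with ω constant, a = ω²·d²x/dθ².
d²x/dθ² = −r cosθ − r²(cos2θ)/√u − r⁴ sin²2θ/(4u^{3/2}),  u = L² − r² sin²θ = 0.0370683 m².
Substituting r = 0.0456 m, L = 0.1973 m, θ = 71°: d²x/dθ² = -0.0063927 m.
a = ω²·d²x/dθ² = (209)²·(-0.0063927) = -279.21 m/s²;  |a| = 279.21 m/s².

279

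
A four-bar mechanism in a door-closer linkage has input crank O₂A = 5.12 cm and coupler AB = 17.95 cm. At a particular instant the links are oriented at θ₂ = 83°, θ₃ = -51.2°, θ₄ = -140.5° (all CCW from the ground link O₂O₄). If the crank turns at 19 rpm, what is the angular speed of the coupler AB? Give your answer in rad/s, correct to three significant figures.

ω₂ = 1.99 rad/s (from 19 rpm).
Differentiating the loop-closure r₂e^{iθ₂}+r₃e^{iθ₃}=r₁+r₄e^{iθ₄} gives r₂ω₂e^{iθ₂}+r₃ω₃e^{iθ₃}=r₄ω₄e^{iθ₄}.
Eliminating the other unknown: ω₃ = r₂ω₂ sin(θ₄−θ₂) / [r₃ sin(θ₃−θ₄)].
Numerator sine = +0.68835; denominator sine = +0.99993.
Result = 0.0512·1.99·(+0.68835) / (0.1795·(+0.99993)) = +0.39069 rad/s; magnitude 0.39069 rad/s.

0.391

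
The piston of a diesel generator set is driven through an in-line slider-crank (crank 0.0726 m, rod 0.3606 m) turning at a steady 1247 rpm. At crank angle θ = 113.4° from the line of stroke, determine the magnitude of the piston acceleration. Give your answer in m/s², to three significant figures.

ω = 2π·1247/60 = 130.6 rad/s
x(θ) = r cosθ + √(L² − r² sin²θ); with ω constant, a = ω²·d²x/dθ².
d²x/dθ² = −r cosθ − r²(cos2θ)/√u − r⁴ sin²2θ/(4u^{3/2}),  u = L² − r² sin²θ = 0.125593 m².
Substituting r = 0.0726 m, L = 0.3606 m, θ = 113.4°: d²x/dθ² = +0.038931 m.
a = ω²·d²x/dθ² = (130.6)²·(+0.038931) = +663.88 m/s²;  |a| = 663.88 m/s².

664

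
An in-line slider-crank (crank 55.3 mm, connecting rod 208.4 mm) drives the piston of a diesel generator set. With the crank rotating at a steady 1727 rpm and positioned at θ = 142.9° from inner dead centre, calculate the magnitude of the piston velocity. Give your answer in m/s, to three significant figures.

ω = 2π·1727/60 = 180.9 rad/s
For an in-line slider-crank, x = r cosθ + √(L² − r² sin²θ), so v = −rω sinθ·[1 + r cosθ/√(L² − r² sin²θ)].
With r = 0.0553 m, L = 0.2084 m, θ = 142.9°: √(L² − r² sin²θ) = 0.20571 m.
v = −0.0553·180.9·0.60321·[1 + 0.0553·-0.79758/0.20571] = -4.7393 m/s.
|v| = 4.7393 m/s.

4.74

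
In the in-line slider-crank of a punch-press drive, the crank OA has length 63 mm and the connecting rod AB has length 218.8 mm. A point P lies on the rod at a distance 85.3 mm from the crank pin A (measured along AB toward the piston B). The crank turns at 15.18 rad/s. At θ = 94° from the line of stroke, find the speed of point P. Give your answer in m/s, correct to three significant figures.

0.947

ω = 15.18 rad/s.  Crank-pin speed |V_A| = rω = 0.95634 m/s, perpendicular to OA.
Rod angle: sinφ = −(r/L) sinθ ⇒ φ = -16.692°; ω_rod = −rω cosθ/√(L²−r²sin²θ) = +0.31831 rad/s.
V_P = V_A + ω_rod × AP, with AP = 0.0853 m along the rod.
Components: V_Px = −rω sinθ − a·ω_rod·sinφ = -0.94621 m/s;  V_Py = rω cosθ + a·ω_rod·cosφ = -0.040703 m/s.
|V_P| = √(V_Px² + V_Py²) = 0.94709 m/s.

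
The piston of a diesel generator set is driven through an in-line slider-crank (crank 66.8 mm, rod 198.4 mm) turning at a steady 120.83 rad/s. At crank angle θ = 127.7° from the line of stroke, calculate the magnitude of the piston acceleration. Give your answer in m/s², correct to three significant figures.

673

ω = 120.8 rad/s
x(θ) = r cosθ + √(L² − r² sin²θ); with ω constant, a = ω²·d²x/dθ².
d²x/dθ² = −r cosθ − r²(cos2θ)/√u − r⁴ sin²2θ/(4u^{3/2}),  u = L² − r² sin²θ = 0.036569 m².
Substituting r = 0.0668 m, L = 0.1984 m, θ = 127.7°: d²x/dθ² = +0.046065 m.
a = ω²·d²x/dθ² = (120.8)²·(+0.046065) = +672.55 m/s²;  |a| = 672.55 m/s².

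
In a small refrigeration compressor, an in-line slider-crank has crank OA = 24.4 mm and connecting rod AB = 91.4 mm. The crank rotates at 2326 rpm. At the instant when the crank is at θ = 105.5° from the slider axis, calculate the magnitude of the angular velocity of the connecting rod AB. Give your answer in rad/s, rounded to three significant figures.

18.0

ω = 243.6 rad/s (converted from 2326 rpm).
The rod makes angle φ with the slider axis where L sinφ = r sinθ; differentiating, L cosφ·φ̇ = r ω cosθ.
L cosφ = √(L² − r² sin²θ) = 0.088324 m.
|ω_rod| = r ω |cosθ| / √(L² − r² sin²θ) = 0.0244·243.6·0.26724/0.088324 = 17.982 rad/s.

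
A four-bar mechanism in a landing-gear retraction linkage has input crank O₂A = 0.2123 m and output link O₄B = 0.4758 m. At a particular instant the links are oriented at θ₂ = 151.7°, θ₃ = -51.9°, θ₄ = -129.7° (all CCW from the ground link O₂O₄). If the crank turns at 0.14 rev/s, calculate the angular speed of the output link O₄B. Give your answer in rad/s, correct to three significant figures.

ω₂ = 0.8796 rad/s (from 0.14 rev/s).
Differentiating the loop-closure r₂e^{iθ₂}+r₃e^{iθ₃}=r₁+r₄e^{iθ₄} gives r₂ω₂e^{iθ₂}+r₃ω₃e^{iθ₃}=r₄ω₄e^{iθ₄}.
Eliminating the other unknown: ω₄ = r₂ω₂ sin(θ₂−θ₃) / [r₄ sin(θ₄−θ₃)].
Numerator sine = -0.40035; denominator sine = -0.97742.
Result = 0.2123·0.8796·(-0.40035) / (0.4758·(-0.97742)) = +0.16077 rad/s; magnitude 0.16077 rad/s.

0.161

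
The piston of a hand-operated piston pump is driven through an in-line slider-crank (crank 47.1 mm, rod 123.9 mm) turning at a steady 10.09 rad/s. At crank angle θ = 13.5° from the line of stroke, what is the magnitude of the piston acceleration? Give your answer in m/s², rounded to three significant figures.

6.31

ω = 10.09 rad/s
x(θ) = r cosθ + √(L² − r² sin²θ); with ω constant, a = ω²·d²x/dθ².
d²x/dθ² = −r cosθ − r²(cos2θ)/√u − r⁴ sin²2θ/(4u^{3/2}),  u = L² − r² sin²θ = 0.0152303 m².
Substituting r = 0.0471 m, L = 0.1239 m, θ = 13.5°: d²x/dθ² = -0.06195 m.
a = ω²·d²x/dθ² = (10.09)²·(-0.06195) = -6.307 m/s²;  |a| = 6.307 m/s².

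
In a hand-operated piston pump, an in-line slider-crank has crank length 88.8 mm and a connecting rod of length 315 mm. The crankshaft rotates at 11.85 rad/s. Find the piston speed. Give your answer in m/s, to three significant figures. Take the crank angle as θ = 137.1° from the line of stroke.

ω = 11.85 rad/s
For an in-line slider-crank, x = r cosθ + √(L² − r² sin²θ), so v = −rω sinθ·[1 + r cosθ/√(L² − r² sin²θ)].
With r = 0.0888 m, L = 0.315 m, θ = 137.1°: √(L² − r² sin²θ) = 0.30915 m.
v = −0.0888·11.85·0.68072·[1 + 0.0888·-0.73254/0.30915] = -0.56558 m/s.
|v| = 0.56558 m/s.

0.566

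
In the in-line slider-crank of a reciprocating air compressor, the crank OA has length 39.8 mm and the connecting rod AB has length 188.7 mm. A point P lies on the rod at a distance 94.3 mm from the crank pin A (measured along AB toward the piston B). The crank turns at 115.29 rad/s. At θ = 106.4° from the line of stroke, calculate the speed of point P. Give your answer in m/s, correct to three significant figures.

ω = 115.3 rad/s.  Crank-pin speed |V_A| = rω = 4.5885 m/s, perpendicular to OA.
Rod angle: sinφ = −(r/L) sinθ ⇒ φ = -11.674°; ω_rod = −rω cosθ/√(L²−r²sin²θ) = +7.0106 rad/s.
V_P = V_A + ω_rod × AP, with AP = 0.0943 m along the rod.
Components: V_Px = −rω sinθ − a·ω_rod·sinφ = -4.2681 m/s;  V_Py = rω cosθ + a·ω_rod·cosφ = -0.64811 m/s.
|V_P| = √(V_Px² + V_Py²) = 4.317 m/s.

4.32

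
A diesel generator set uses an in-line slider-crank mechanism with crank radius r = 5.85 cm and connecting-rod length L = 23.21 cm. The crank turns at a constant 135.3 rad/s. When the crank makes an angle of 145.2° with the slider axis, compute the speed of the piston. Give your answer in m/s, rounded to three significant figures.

ω = 135.3 rad/s
For an in-line slider-crank, x = r cosθ + √(L² − r² sin²θ), so v = −rω sinθ·[1 + r cosθ/√(L² − r² sin²θ)].
With r = 0.0585 m, L = 0.2321 m, θ = 145.2°: √(L² − r² sin²θ) = 0.22969 m.
v = −0.0585·135.3·0.57071·[1 + 0.0585·-0.82115/0.22969] = -3.5725 m/s.
|v| = 3.5725 m/s.

3.57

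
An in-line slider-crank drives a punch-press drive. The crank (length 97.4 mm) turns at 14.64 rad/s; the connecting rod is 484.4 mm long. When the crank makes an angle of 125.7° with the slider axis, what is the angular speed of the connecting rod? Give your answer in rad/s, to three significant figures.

1.74

ω = 14.64 rad/s
The rod makes angle φ with the slider axis where L sinφ = r sinθ; differentiating, L cosφ·φ̇ = r ω cosθ.
L cosφ = √(L² − r² sin²θ) = 0.4779 m.
|ω_rod| = r ω |cosθ| / √(L² − r² sin²θ) = 0.0974·14.64·0.58354/0.4779 = 1.7411 rad/s.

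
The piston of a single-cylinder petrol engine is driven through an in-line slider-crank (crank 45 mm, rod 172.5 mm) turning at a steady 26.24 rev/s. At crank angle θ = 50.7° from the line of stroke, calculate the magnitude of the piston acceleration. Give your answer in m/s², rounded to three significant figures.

ω = 2π·26.2 = 164.9 rad/s
x(θ) = r cosθ + √(L² − r² sin²θ); with ω constant, a = ω²·d²x/dθ².
d²x/dθ² = −r cosθ − r²(cos2θ)/√u − r⁴ sin²2θ/(4u^{3/2}),  u = L² − r² sin²θ = 0.0285436 m².
Substituting r = 0.045 m, L = 0.1725 m, θ = 50.7°: d²x/dθ² = -0.026337 m.
a = ω²·d²x/dθ² = (164.9)²·(-0.026337) = -715.91 m/s²;  |a| = 715.91 m/s².

716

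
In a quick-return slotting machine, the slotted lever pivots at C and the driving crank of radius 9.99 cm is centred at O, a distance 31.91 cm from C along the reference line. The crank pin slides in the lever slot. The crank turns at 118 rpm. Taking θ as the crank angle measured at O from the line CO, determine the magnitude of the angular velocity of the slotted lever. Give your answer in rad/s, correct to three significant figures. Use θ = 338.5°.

2.86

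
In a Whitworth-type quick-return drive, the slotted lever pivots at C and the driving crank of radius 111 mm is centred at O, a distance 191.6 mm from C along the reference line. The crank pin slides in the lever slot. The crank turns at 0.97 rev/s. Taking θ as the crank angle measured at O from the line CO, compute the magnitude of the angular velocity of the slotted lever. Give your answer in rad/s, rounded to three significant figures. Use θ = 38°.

2.15

ω = 6.095 rad/s (from 0.97 rev/s).
Crank pin A relative to C: A = (d + r cosθ, r sinθ); lever angle φ = atan2(r sinθ, d + r cosθ).
Differentiating tanφ: φ̇ = rω(d cosθ + r)/(d² + r² + 2dr cosθ).
d² + r² + 2dr cosθ = |CA|² = 0.0825498 m²;  d cosθ + r = +0.26198 m.
|ω_lever| = |0.111·6.095·+0.26198| / 0.0825498 = 2.147 rad/s.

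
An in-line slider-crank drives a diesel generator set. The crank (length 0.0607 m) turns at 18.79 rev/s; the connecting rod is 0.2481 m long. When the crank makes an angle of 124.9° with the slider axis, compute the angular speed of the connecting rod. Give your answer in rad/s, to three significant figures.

16.9

ω = 118.1 rad/s (converted from 18.79 rev/s).
The rod makes angle φ with the slider axis where L sinφ = r sinθ; differentiating, L cosφ·φ̇ = r ω cosθ.
L cosφ = √(L² − r² sin²θ) = 0.24305 m.
|ω_rod| = r ω |cosθ| / √(L² − r² sin²θ) = 0.0607·118.1·0.57215/0.24305 = 16.869 rad/s.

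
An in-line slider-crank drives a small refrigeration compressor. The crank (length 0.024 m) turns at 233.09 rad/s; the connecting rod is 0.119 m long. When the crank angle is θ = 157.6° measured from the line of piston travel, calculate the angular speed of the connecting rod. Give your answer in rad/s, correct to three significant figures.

ω = 233.1 rad/s
The rod makes angle φ with the slider axis where L sinφ = r sinθ; differentiating, L cosφ·φ̇ = r ω cosθ.
L cosφ = √(L² − r² sin²θ) = 0.11865 m.
|ω_rod| = r ω |cosθ| / √(L² − r² sin²θ) = 0.024·233.1·0.92455/0.11865 = 43.592 rad/s.

43.6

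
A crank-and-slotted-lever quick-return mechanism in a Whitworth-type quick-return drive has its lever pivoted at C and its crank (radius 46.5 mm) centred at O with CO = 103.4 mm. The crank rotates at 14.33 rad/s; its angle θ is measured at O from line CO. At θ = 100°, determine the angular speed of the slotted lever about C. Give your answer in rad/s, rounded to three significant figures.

ω = 14.33 rad/s
Crank pin A relative to C: A = (d + r cosθ, r sinθ); lever angle φ = atan2(r sinθ, d + r cosθ).
Differentiating tanφ: φ̇ = rω(d cosθ + r)/(d² + r² + 2dr cosθ).
d² + r² + 2dr cosθ = |CA|² = 0.011184 m²;  d cosθ + r = +0.028545 m.
|ω_lever| = |0.0465·14.33·+0.028545| / 0.011184 = 1.7007 rad/s.

1.70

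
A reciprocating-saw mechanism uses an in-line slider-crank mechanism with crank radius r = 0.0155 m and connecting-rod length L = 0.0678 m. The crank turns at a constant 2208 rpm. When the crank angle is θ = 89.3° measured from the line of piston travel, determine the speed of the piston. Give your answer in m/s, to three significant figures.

3.59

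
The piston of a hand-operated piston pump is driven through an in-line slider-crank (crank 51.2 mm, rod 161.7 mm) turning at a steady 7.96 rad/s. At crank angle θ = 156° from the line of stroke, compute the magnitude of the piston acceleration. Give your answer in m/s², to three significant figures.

ω = 7.96 rad/s
x(θ) = r cosθ + √(L² − r² sin²θ); with ω constant, a = ω²·d²x/dθ².
d²x/dθ² = −r cosθ − r²(cos2θ)/√u − r⁴ sin²2θ/(4u^{3/2}),  u = L² − r² sin²θ = 0.0257132 m².
Substituting r = 0.0512 m, L = 0.1617 m, θ = 156°: d²x/dθ² = +0.035605 m.
a = ω²·d²x/dθ² = (7.96)²·(+0.035605) = +2.256 m/s²;  |a| = 2.256 m/s².

2.26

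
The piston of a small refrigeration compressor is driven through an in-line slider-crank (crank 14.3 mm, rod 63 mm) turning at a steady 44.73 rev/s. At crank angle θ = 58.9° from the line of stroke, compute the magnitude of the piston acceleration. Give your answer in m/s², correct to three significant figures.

464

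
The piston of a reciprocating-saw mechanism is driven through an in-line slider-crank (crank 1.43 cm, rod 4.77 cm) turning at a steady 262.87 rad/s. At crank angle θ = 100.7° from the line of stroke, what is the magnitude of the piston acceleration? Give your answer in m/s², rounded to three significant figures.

ω = 262.9 rad/s
x(θ) = r cosθ + √(L² − r² sin²θ); with ω constant, a = ω²·d²x/dθ².
d²x/dθ² = −r cosθ − r²(cos2θ)/√u − r⁴ sin²2θ/(4u^{3/2}),  u = L² − r² sin²θ = 0.00207785 m².
Substituting r = 0.0143 m, L = 0.0477 m, θ = 100.7°: d²x/dθ² = +0.0068171 m.
a = ω²·d²x/dθ² = (262.9)²·(+0.0068171) = +471.07 m/s²;  |a| = 471.07 m/s².

471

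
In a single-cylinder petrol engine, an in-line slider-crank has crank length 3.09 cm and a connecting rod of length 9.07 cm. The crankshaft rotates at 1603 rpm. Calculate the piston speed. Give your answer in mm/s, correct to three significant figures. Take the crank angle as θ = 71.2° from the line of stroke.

5480

ω = 2π·1603/60 = 167.9 rad/s
For an in-line slider-crank, x = r cosθ + √(L² − r² sin²θ), so v = −rω sinθ·[1 + r cosθ/√(L² − r² sin²θ)].
With r = 0.0309 m, L = 0.0907 m, θ = 71.2°: √(L² − r² sin²θ) = 0.085854 m.
v = −0.0309·167.9·0.94665·[1 + 0.0309·0.32227/0.085854] = -5.4799 m/s.
|v| = 5.4799 m/s = 5479.9 mm/s.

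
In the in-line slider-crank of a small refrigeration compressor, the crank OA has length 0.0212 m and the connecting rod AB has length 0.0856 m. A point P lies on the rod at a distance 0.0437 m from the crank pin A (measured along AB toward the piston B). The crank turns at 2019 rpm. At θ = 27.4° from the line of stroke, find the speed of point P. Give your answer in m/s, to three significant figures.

3.01

ω = 211.4 rad/s.  Crank-pin speed |V_A| = rω = 4.4823 m/s, perpendicular to OA.
Rod angle: sinφ = −(r/L) sinθ ⇒ φ = -6.544°; ω_rod = −rω cosθ/√(L²−r²sin²θ) = -46.794 rad/s.
V_P = V_A + ω_rod × AP, with AP = 0.0437 m along the rod.
Components: V_Px = −rω sinθ − a·ω_rod·sinφ = -2.2958 m/s;  V_Py = rω cosθ + a·ω_rod·cosφ = +1.9479 m/s.
|V_P| = √(V_Px² + V_Py²) = 3.0108 m/s.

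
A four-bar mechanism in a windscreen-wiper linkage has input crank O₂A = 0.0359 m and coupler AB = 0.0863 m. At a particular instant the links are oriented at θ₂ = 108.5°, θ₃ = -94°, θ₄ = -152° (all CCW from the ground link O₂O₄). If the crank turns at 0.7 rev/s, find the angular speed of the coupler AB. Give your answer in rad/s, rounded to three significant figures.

ω₂ = 4.398 rad/s (from 0.7 rev/s).
Differentiating the loop-closure r₂e^{iθ₂}+r₃e^{iθ₃}=r₁+r₄e^{iθ₄} gives r₂ω₂e^{iθ₂}+r₃ω₃e^{iθ₃}=r₄ω₄e^{iθ₄}.
Eliminating the other unknown: ω₃ = r₂ω₂ sin(θ₄−θ₂) / [r₃ sin(θ₃−θ₄)].
Numerator sine = +0.98629; denominator sine = +0.84805.
Result = 0.0359·4.398·(+0.98629) / (0.0863·(+0.84805)) = +2.1279 rad/s; magnitude 2.1279 rad/s.

2.13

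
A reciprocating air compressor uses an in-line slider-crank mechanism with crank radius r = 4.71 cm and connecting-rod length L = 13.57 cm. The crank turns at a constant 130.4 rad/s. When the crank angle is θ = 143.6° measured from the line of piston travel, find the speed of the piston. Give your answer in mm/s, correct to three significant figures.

ω = 130.4 rad/s
For an in-line slider-crank, x = r cosθ + √(L² − r² sin²θ), so v = −rω sinθ·[1 + r cosθ/√(L² − r² sin²θ)].
With r = 0.0471 m, L = 0.1357 m, θ = 143.6°: √(L² − r² sin²θ) = 0.13279 m.
v = −0.0471·130.4·0.59342·[1 + 0.0471·-0.80489/0.13279] = -2.6042 m/s.
|v| = 2.6042 m/s = 2604.2 mm/s.

2600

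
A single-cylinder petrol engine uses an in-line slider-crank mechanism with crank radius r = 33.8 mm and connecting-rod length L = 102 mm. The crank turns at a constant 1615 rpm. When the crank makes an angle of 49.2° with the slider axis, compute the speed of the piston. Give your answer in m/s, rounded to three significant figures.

5.30

ω = 2π·1615/60 = 169.1 rad/s
For an in-line slider-crank, x = r cosθ + √(L² − r² sin²θ), so v = −rω sinθ·[1 + r cosθ/√(L² − r² sin²θ)].
With r = 0.0338 m, L = 0.102 m, θ = 49.2°: √(L² − r² sin²θ) = 0.098739 m.
v = −0.0338·169.1·0.75700·[1 + 0.0338·0.65342/0.098739] = -5.2951 m/s.
|v| = 5.2951 m/s.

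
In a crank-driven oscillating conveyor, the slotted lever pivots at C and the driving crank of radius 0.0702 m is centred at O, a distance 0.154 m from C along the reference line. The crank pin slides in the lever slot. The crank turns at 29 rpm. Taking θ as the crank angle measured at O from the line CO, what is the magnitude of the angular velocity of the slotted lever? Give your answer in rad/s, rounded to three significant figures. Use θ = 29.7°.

ω = 3.037 rad/s (from 29 rpm).
Crank pin A relative to C: A = (d + r cosθ, r sinθ); lever angle φ = atan2(r sinθ, d + r cosθ).
Differentiating tanφ: φ̇ = rω(d cosθ + r)/(d² + r² + 2dr cosθ).
d² + r² + 2dr cosθ = |CA|² = 0.0474252 m²;  d cosθ + r = +0.20397 m.
|ω_lever| = |0.0702·3.037·+0.20397| / 0.0474252 = 0.91689 rad/s.

0.917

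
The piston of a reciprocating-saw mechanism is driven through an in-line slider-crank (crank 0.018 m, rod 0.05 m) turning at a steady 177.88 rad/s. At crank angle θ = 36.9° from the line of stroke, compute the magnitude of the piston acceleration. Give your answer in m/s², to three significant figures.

521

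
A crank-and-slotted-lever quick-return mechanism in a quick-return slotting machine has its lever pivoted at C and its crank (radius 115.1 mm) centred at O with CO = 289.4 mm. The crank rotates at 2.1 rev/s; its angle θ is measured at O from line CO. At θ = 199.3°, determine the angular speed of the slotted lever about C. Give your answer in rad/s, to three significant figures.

ω = 13.19 rad/s (from 2.1 rev/s).
Crank pin A relative to C: A = (d + r cosθ, r sinθ); lever angle φ = atan2(r sinθ, d + r cosθ).
Differentiating tanφ: φ̇ = rω(d cosθ + r)/(d² + r² + 2dr cosθ).
d² + r² + 2dr cosθ = |CA|² = 0.0341245 m²;  d cosθ + r = -0.15804 m.
|ω_lever| = |0.1151·13.19·-0.15804| / 0.0341245 = 7.0334 rad/s.

7.03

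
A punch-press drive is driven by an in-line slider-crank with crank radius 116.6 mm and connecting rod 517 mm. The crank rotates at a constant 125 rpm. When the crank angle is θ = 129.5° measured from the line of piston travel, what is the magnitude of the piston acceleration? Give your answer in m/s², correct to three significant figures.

13.5

ω = 2π·125/60 = 13.09 rad/s
x(θ) = r cosθ + √(L² − r² sin²θ); with ω constant, a = ω²·d²x/dθ².
d²x/dθ² = −r cosθ − r²(cos2θ)/√u − r⁴ sin²2θ/(4u^{3/2}),  u = L² − r² sin²θ = 0.259194 m².
Substituting r = 0.1166 m, L = 0.517 m, θ = 129.5°: d²x/dθ² = +0.078925 m.
a = ω²·d²x/dθ² = (13.09)²·(+0.078925) = +13.524 m/s²;  |a| = 13.524 m/s².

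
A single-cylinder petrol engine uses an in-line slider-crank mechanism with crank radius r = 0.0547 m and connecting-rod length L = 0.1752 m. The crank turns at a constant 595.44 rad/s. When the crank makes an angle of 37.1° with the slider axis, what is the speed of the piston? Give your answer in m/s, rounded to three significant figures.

ω = 595.4 rad/s
For an in-line slider-crank, x = r cosθ + √(L² − r² sin²θ), so v = −rω sinθ·[1 + r cosθ/√(L² − r² sin²θ)].
With r = 0.0547 m, L = 0.1752 m, θ = 37.1°: √(L² − r² sin²θ) = 0.17206 m.
v = −0.0547·595.4·0.60321·[1 + 0.0547·0.79758/0.17206] = -24.628 m/s.
|v| = 24.628 m/s.

24.6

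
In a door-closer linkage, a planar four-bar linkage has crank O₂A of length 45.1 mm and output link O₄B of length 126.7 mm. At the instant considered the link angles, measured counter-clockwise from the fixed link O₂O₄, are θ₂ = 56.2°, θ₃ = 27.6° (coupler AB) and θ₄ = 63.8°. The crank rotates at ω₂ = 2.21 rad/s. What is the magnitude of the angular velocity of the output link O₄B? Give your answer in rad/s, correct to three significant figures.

0.638

ω₂ = 2.21 rad/s
Differentiating the loop-closure r₂e^{iθ₂}+r₃e^{iθ₃}=r₁+r₄e^{iθ₄} gives r₂ω₂e^{iθ₂}+r₃ω₃e^{iθ₃}=r₄ω₄e^{iθ₄}.
Eliminating the other unknown: ω₄ = r₂ω₂ sin(θ₂−θ₃) / [r₄ sin(θ₄−θ₃)].
Numerator sine = +0.47869; denominator sine = +0.59061.
Result = 0.0451·2.21·(+0.47869) / (0.1267·(+0.59061)) = +0.6376 rad/s; magnitude 0.6376 rad/s.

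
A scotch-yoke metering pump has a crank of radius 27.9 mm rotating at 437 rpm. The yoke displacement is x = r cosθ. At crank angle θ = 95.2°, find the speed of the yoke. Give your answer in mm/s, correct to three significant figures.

1270

ω = 45.76 rad/s (from 437 rpm).
x = r cosθ ⇒ ẋ = −rω sinθ.
|v| = rω|sinθ| = 0.0279·45.76·|sin 95.2°| = 1.2715 m/s = 1271.5 mm/s.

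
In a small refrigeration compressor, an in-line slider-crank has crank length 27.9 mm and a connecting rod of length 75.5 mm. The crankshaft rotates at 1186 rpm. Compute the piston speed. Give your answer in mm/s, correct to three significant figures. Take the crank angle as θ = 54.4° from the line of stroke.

ω = 2π·1186/60 = 124.2 rad/s
For an in-line slider-crank, x = r cosθ + √(L² − r² sin²θ), so v = −rω sinθ·[1 + r cosθ/√(L² − r² sin²θ)].
With r = 0.0279 m, L = 0.0755 m, θ = 54.4°: √(L² − r² sin²θ) = 0.072011 m.
v = −0.0279·124.2·0.81310·[1 + 0.0279·0.58212/0.072011] = -3.4529 m/s.
|v| = 3.4529 m/s = 3452.9 mm/s.

3450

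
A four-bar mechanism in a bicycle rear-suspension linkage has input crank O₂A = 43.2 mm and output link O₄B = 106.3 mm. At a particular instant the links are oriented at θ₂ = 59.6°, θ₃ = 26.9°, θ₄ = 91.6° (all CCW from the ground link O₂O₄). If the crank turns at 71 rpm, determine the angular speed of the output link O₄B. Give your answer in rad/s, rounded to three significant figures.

1.81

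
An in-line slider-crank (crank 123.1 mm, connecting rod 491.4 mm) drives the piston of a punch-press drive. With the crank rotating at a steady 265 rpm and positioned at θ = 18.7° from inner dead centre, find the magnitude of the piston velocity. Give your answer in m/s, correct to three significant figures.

1.36

ω = 2π·265/60 = 27.75 rad/s
For an in-line slider-crank, x = r cosθ + √(L² − r² sin²θ), so v = −rω sinθ·[1 + r cosθ/√(L² − r² sin²θ)].
With r = 0.1231 m, L = 0.4914 m, θ = 18.7°: √(L² − r² sin²θ) = 0.48981 m.
v = −0.1231·27.75·0.32061·[1 + 0.1231·0.94721/0.48981] = -1.356 m/s.
|v| = 1.356 m/s.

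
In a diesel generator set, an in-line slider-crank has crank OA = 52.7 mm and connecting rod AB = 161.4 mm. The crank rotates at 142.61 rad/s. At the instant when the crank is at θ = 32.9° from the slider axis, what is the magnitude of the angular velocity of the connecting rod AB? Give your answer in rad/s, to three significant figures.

ω = 142.6 rad/s
The rod makes angle φ with the slider axis where L sinφ = r sinθ; differentiating, L cosφ·φ̇ = r ω cosθ.
L cosφ = √(L² − r² sin²θ) = 0.15884 m.
|ω_rod| = r ω |cosθ| / √(L² − r² sin²θ) = 0.0527·142.6·0.83962/0.15884 = 39.726 rad/s.

39.7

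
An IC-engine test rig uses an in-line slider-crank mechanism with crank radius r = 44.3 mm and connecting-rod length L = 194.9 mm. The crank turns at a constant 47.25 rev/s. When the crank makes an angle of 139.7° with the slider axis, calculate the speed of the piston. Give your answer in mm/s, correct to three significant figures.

ω = 2π·47.2 = 296.9 rad/s
For an in-line slider-crank, x = r cosθ + √(L² − r² sin²θ), so v = −rω sinθ·[1 + r cosθ/√(L² − r² sin²θ)].
With r = 0.0443 m, L = 0.1949 m, θ = 139.7°: √(L² − r² sin²θ) = 0.19278 m.
v = −0.0443·296.9·0.64679·[1 + 0.0443·-0.76267/0.19278] = -7.0156 m/s.
|v| = 7.0156 m/s = 7015.6 mm/s.

7020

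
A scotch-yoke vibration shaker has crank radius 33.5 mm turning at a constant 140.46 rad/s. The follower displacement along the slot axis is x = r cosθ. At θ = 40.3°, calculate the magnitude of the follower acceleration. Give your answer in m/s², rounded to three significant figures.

ω = 140.5 rad/s
x = r cosθ ⇒ ẍ = −rω² cosθ (ω constant).
|a| = rω²|cosθ| = 0.0335·(140.5)²·|cos 40.3°| = 504.06 m/s².

504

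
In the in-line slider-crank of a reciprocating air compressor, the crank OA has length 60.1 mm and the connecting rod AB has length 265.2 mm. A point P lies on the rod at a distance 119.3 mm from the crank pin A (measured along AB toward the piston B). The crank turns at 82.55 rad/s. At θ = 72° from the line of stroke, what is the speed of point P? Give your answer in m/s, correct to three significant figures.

ω = 82.55 rad/s.  Crank-pin speed |V_A| = rω = 4.9613 m/s, perpendicular to OA.
Rod angle: sinφ = −(r/L) sinθ ⇒ φ = -12.447°; ω_rod = −rω cosθ/√(L²−r²sin²θ) = -5.9201 rad/s.
V_P = V_A + ω_rod × AP, with AP = 0.1193 m along the rod.
Components: V_Px = −rω sinθ − a·ω_rod·sinφ = -4.8707 m/s;  V_Py = rω cosθ + a·ω_rod·cosφ = +0.84344 m/s.
|V_P| = √(V_Px² + V_Py²) = 4.9431 m/s.

4.94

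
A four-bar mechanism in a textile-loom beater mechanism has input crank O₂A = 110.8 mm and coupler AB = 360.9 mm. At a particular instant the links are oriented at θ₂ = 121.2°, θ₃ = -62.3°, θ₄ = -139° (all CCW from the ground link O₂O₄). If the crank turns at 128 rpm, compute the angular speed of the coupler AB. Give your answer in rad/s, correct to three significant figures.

4.17

ω₂ = 13.4 rad/s (from 128 rpm).
Differentiating the loop-closure r₂e^{iθ₂}+r₃e^{iθ₃}=r₁+r₄e^{iθ₄} gives r₂ω₂e^{iθ₂}+r₃ω₃e^{iθ₃}=r₄ω₄e^{iθ₄}.
Eliminating the other unknown: ω₃ = r₂ω₂ sin(θ₄−θ₂) / [r₃ sin(θ₃−θ₄)].
Numerator sine = +0.98541; denominator sine = +0.97318.
Result = 0.1108·13.4·(+0.98541) / (0.3609·(+0.97318)) = +4.1669 rad/s; magnitude 4.1669 rad/s.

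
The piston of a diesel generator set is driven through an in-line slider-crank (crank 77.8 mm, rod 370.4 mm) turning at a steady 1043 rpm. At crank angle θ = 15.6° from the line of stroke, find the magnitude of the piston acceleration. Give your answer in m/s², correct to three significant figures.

ω = 2π·1043/60 = 109.2 rad/s
x(θ) = r cosθ + √(L² − r² sin²θ); with ω constant, a = ω²·d²x/dθ².
d²x/dθ² = −r cosθ − r²(cos2θ)/√u − r⁴ sin²2θ/(4u^{3/2}),  u = L² − r² sin²θ = 0.136758 m².
Substituting r = 0.0778 m, L = 0.3704 m, θ = 15.6°: d²x/dθ² = -0.088983 m.
a = ω²·d²x/dθ² = (109.2)²·(-0.088983) = -1061.5 m/s²;  |a| = 1061.5 m/s².

1060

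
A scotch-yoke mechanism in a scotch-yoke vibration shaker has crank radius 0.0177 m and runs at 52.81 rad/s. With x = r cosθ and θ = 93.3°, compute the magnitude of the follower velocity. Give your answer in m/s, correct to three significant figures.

0.933

ω = 52.81 rad/s
x = r cosθ ⇒ ẋ = −rω sinθ.
|v| = rω|sinθ| = 0.0177·52.81·|sin 93.3°| = 0.93319 m/s.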